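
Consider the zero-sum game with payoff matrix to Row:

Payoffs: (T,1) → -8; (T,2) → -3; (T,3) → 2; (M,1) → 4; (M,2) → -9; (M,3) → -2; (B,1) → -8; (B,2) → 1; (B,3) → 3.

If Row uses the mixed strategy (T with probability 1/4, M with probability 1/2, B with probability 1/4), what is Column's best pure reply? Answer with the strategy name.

If Column plays 1, Row's expected payoff is (1/4)·(-8) + (1/2)·4 + (1/4)·(-8) = -2.
If Column plays 2, Row's expected payoff is (1/4)·(-3) + (1/2)·(-9) + (1/4)·1 = -5.
If Column plays 3, Row's expected payoff is (1/4)·2 + (1/2)·(-2) + (1/4)·3 = 1/4.
Column minimizes Row's payoff; the smallest is -5, so the best response is 2.

2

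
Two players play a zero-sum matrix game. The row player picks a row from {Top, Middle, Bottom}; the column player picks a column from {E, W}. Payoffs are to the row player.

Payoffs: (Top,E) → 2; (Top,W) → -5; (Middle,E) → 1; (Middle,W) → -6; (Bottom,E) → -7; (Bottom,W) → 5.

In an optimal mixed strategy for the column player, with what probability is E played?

10/19

Row minima: Top → -5, Middle → -6, Bottom → -7; maximin = -5.
Column maxima: E → 2, W → 5; minimax = 2.
-5 ≠ 2, so there is no saddle point; optimal play is mixed.
Middle is strictly dominated by Top, so the row player never plays it.
On the remaining 2×2 (Top, Bottom vs E, W):
Let the row player play Top with probability p. Expected payoff against E: 2p + (-7)(1−p) = 9p − 7; against W: (-5)p + 5(1−p) = −10p + 5.
Setting these equal: 9p − 7 = −10p + 5 ⇒ 19p = 12 ⇒ p = 12/19, and the value is (9)·(12/19) − 7 = -25/19.
For the column player: with q = P(E), equating Top's and Bottom's payoffs gives 7q − 5 = −12q + 5 ⇒ q = 10/19.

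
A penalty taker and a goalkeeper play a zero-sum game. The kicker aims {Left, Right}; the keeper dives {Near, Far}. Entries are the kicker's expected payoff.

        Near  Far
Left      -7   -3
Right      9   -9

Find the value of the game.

-45/11

Row minima: Left → -7, Right → -9; maximin = -7.
Column maxima: Near → 9, Far → -3; minimax = -3.
-7 ≠ -3, so there is no saddle point; optimal play is mixed.
Let the kicker play Left with probability p. Expected payoff against Near: (-7)p + 9(1−p) = −16p + 9; against Far: (-3)p + (-9)(1−p) = 6p − 9.
Setting these equal: −16p + 9 = 6p − 9 ⇒ −22p = -18 ⇒ p = 9/11, and the value is (-16)·(9/11) + 9 = -45/11.
For the keeper: with q = P(Near), equating Left's and Right's payoffs gives −4q − 3 = 18q − 9 ⇒ q = 3/11.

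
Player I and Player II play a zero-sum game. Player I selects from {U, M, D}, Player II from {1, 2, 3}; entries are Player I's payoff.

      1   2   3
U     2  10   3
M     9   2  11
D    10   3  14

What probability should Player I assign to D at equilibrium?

8/15

Row minima: U → 2, M → 2, D → 3; maximin = 3.
Column maxima: 1 → 10, 2 → 10, 3 → 14; minimax = 10.
3 ≠ 10, so there is no saddle point; optimal play is mixed.
M is strictly dominated by D, so Player I never plays it.
3 is strictly dominated by 1 (it gives Player I strictly more in every row), so Player II never plays it.
On the remaining 2×2 (U, D vs 1, 2):
Let Player I play U with probability p. Expected payoff against 1: 2p + 10(1−p) = −8p + 10; against 2: 10p + 3(1−p) = 7p + 3.
Setting these equal: −8p + 10 = 7p + 3 ⇒ −15p = -7 ⇒ p = 7/15, and the value is (-8)·(7/15) + 10 = 94/15.
For Player II: with q = P(1), equating U's and D's payoffs gives −8q + 10 = 7q + 3 ⇒ q = 7/15.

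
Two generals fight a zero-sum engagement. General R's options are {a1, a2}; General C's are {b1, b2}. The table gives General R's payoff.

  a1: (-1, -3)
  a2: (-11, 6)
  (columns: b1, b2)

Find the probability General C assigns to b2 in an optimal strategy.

Row minima: a1 → -3, a2 → -11; maximin = -3.
Column maxima: b1 → -1, b2 → 6; minimax = -1.
-3 ≠ -1, so there is no saddle point; optimal play is mixed.
Let General R play a1 with probability p. Expected payoff against b1: (-1)p + (-11)(1−p) = 10p − 11; against b2: (-3)p + 6(1−p) = −9p + 6.
Setting these equal: 10p − 11 = −9p + 6 ⇒ 19p = 17 ⇒ p = 17/19, and the value is (10)·(17/19) − 11 = -39/19.
For General C: with q = P(b1), equating a1's and a2's payoffs gives 2q − 3 = −17q + 6 ⇒ q = 9/19.

10/19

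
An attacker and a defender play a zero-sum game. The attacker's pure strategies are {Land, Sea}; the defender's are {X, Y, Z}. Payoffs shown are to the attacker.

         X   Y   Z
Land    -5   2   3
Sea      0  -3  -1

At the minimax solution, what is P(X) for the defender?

Row minima: Land → -5, Sea → -3; maximin = -3.
Column maxima: X → 0, Y → 2, Z → 3; minimax = 0.
-3 ≠ 0, so there is no saddle point; optimal play is mixed.
Z is strictly dominated by Y (it gives the attacker strictly more in every row), so the defender never plays it.
On the remaining 2×2 (Land, Sea vs X, Y):
Let the attacker play Land with probability p. Expected payoff against X: (-5)p + 0(1−p) = −5p; against Y: 2p + (-3)(1−p) = 5p − 3.
Setting these equal: −5p = 5p − 3 ⇒ −10p = -3 ⇒ p = 3/10, and the value is (-5)·(3/10) = -3/2.
For the defender: with q = P(X), equating Land's and Sea's payoffs gives −7q + 2 = 3q − 3 ⇒ q = 1/2.

1/2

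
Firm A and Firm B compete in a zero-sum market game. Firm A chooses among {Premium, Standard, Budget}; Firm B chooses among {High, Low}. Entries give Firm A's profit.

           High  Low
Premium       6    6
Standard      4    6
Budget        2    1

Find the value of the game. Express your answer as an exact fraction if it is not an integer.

Row minima: Premium → 6, Standard → 4, Budget → 1; maximin = 6.
Column maxima: High → 6, Low → 6; minimax = 6.
Since maximin = minimax = 6, there is a saddle point and the value is 6.

6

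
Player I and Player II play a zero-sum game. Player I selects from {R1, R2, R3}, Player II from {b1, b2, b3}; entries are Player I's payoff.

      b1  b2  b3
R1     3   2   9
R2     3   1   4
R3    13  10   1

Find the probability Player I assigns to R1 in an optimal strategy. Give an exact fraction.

9/16

Row minima: R1 → 2, R2 → 1, R3 → 1; maximin = 2.
Column maxima: b1 → 13, b2 → 10, b3 → 9; minimax = 9.
2 ≠ 9, so there is no saddle point; optimal play is mixed.
b1 is strictly dominated by b2 (it gives Player I strictly more in every row), so Player II never plays it.
With b1 eliminated, R2 is strictly dominated by R1 (R1 gives Player I strictly more in every remaining column), so Player I never plays it.
On the remaining 2×2 (R1, R3 vs b2, b3):
Let Player I play R1 with probability p. Expected payoff against b2: 2p + 10(1−p) = −8p + 10; against b3: 9p + 1(1−p) = 8p + 1.
Setting these equal: −8p + 10 = 8p + 1 ⇒ −16p = -9 ⇒ p = 9/16, and the value is (-8)·(9/16) + 10 = 11/2.
For Player II: with q = P(b2), equating R1's and R3's payoffs gives −7q + 9 = 9q + 1 ⇒ q = 1/2.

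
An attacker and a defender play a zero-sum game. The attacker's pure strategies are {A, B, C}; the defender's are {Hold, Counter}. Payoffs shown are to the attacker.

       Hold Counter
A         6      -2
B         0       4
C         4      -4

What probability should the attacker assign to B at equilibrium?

2/3

Row minima: A → -2, B → 0, C → -4; maximin = 0.
Column maxima: Hold → 6, Counter → 4; minimax = 4.
0 ≠ 4, so there is no saddle point; optimal play is mixed.
C is strictly dominated by A, so the attacker never plays it.
On the remaining 2×2 (A, B vs Hold, Counter):
Let the attacker play A with probability p. Expected payoff against Hold: 6p + 0(1−p) = 6p; against Counter: (-2)p + 4(1−p) = −6p + 4.
Setting these equal: 6p = −6p + 4 ⇒ 12p = 4 ⇒ p = 1/3, and the value is (6)·(1/3) = 2.
For the defender: with q = P(Hold), equating A's and B's payoffs gives 8q − 2 = −4q + 4 ⇒ q = 1/2.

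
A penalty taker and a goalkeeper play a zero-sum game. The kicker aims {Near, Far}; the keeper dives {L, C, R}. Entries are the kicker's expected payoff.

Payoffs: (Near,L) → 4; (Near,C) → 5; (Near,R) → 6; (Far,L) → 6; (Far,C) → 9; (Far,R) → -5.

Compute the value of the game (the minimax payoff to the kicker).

56/13

Row minima: Near → 4, Far → -5; maximin = 4.
Column maxima: L → 6, C → 9, R → 6; minimax = 6.
4 ≠ 6, so there is no saddle point; optimal play is mixed.
C is strictly dominated by L (it gives the kicker strictly more in every row), so the keeper never plays it.
On the remaining 2×2 (Near, Far vs L, R):
Let the kicker play Near with probability p. Expected payoff against L: 4p + 6(1−p) = −2p + 6; against R: 6p + (-5)(1−p) = 11p − 5.
Setting these equal: −2p + 6 = 11p − 5 ⇒ −13p = -11 ⇒ p = 11/13, and the value is (-2)·(11/13) + 6 = 56/13.
For the keeper: with q = P(L), equating Near's and Far's payoffs gives −2q + 6 = 11q − 5 ⇒ q = 11/13.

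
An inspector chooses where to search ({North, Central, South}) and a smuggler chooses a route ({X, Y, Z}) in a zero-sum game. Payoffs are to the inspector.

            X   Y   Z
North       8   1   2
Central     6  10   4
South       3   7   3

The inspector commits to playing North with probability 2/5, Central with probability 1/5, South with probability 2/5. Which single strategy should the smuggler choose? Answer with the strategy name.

Z

If the smuggler plays X, the inspector's expected payoff is (2/5)·8 + (1/5)·6 + (2/5)·3 = 28/5.
If the smuggler plays Y, the inspector's expected payoff is (2/5)·1 + (1/5)·10 + (2/5)·7 = 26/5.
If the smuggler plays Z, the inspector's expected payoff is (2/5)·2 + (1/5)·4 + (2/5)·3 = 14/5.
The smuggler minimizes the inspector's payoff; the smallest is 14/5, so the best response is Z.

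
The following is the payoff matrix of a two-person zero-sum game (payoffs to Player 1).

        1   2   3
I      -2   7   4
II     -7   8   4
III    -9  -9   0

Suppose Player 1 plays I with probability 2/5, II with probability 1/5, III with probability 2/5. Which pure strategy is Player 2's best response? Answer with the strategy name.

If Player 2 plays 1, Player 1's expected payoff is (2/5)·(-2) + (1/5)·(-7) + (2/5)·(-9) = -29/5.
If Player 2 plays 2, Player 1's expected payoff is (2/5)·7 + (1/5)·8 + (2/5)·(-9) = 4/5.
If Player 2 plays 3, Player 1's expected payoff is (2/5)·4 + (1/5)·4 + (2/5)·0 = 12/5.
Player 2 minimizes Player 1's payoff; the smallest is -29/5, so the best response is 1.

1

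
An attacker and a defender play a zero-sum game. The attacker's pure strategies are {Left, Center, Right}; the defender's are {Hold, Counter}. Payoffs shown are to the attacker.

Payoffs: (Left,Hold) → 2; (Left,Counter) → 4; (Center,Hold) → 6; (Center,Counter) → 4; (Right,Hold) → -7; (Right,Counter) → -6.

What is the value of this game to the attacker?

4

Row minima: Left → 2, Center → 4, Right → -7; maximin = 4.
Column maxima: Hold → 6, Counter → 4; minimax = 4.
Since maximin = minimax = 4, there is a saddle point and the value is 4.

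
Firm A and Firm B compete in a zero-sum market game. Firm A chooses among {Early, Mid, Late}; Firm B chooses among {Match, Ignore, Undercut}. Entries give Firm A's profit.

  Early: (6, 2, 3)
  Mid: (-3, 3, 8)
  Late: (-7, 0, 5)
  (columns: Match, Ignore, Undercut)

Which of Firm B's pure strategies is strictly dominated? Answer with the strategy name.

Undercut

Ignore holds Firm A's payoff strictly below Undercut in every row: 2 < 3, 3 < 8, 0 < 5.
So Undercut is strictly dominated for Firm B.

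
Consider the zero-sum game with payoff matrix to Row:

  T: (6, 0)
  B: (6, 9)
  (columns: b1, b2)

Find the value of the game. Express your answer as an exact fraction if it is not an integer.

6

Row minima: T → 0, B → 6; maximin = 6.
Column maxima: b1 → 6, b2 → 9; minimax = 6.
Since maximin = minimax = 6, there is a saddle point and the value is 6.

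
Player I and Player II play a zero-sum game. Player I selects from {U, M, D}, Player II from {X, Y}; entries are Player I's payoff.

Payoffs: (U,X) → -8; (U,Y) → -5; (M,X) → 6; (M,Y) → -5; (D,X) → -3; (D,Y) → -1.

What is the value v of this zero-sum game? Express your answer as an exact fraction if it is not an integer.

-21/13

Row minima: U → -8, M → -5, D → -3; maximin = -3.
Column maxima: X → 6, Y → -1; minimax = -1.
-3 ≠ -1, so there is no saddle point; optimal play is mixed.
U is strictly dominated by D, so Player I never plays it.
On the remaining 2×2 (M, D vs X, Y):
Let Player I play M with probability p. Expected payoff against X: 6p + (-3)(1−p) = 9p − 3; against Y: (-5)p + (-1)(1−p) = −4p − 1.
Setting these equal: 9p − 3 = −4p − 1 ⇒ 13p = 2 ⇒ p = 2/13, and the value is (9)·(2/13) − 3 = -21/13.
For Player II: with q = P(X), equating M's and D's payoffs gives 11q − 5 = −2q − 1 ⇒ q = 4/13.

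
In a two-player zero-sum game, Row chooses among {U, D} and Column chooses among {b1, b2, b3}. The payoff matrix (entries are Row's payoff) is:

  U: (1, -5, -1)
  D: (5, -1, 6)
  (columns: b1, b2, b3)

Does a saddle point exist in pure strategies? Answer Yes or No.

Yes

Row minima: U → -5, D → -1; maximin = -1.
Column maxima: b1 → 5, b2 → -1, b3 → 6; minimax = -1.
maximin = minimax = -1, so a saddle point exists.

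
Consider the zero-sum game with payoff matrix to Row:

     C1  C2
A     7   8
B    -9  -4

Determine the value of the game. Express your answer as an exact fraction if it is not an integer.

Row minima: A → 7, B → -9; maximin = 7.
Column maxima: C1 → 7, C2 → 8; minimax = 7.
Since maximin = minimax = 7, there is a saddle point and the value is 7.

7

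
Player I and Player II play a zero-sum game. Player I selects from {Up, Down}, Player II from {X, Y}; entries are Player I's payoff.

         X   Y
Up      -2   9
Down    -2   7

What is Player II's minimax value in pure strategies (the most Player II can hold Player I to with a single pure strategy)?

-2

Column maxima: X → -2, Y → 9.
The smallest of these is -2.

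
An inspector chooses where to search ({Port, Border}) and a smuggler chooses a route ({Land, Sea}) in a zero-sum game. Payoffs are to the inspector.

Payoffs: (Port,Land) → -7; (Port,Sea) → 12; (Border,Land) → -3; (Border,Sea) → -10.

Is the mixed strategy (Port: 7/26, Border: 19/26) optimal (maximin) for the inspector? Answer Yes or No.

Yes

Against Land this mix gives (7/26)·(-7) + (19/26)·(-3) = -53/13.
Against Sea this mix gives (7/26)·12 + (19/26)·(-10) = -53/13.
All of the smuggler's active replies (Land, Sea) yield -53/13, and no column does worse for the inspector. The mix makes the smuggler indifferent and guarantees -53/13, so it is optimal.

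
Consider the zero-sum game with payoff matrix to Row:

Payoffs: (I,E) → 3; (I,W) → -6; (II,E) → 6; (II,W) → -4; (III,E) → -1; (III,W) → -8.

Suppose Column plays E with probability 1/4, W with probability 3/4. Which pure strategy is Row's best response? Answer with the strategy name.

Expected payoff of I: (1/4)·3 + (3/4)·(-6) = -15/4.
Expected payoff of II: (1/4)·6 + (3/4)·(-4) = -3/2.
Expected payoff of III: (1/4)·(-1) + (3/4)·(-8) = -25/4.
The largest is -3/2, so Row's best response is II.

II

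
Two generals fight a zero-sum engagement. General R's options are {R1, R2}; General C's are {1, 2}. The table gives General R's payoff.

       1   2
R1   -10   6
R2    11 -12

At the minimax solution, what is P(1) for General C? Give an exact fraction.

Row minima: R1 → -10, R2 → -12; maximin = -10.
Column maxima: 1 → 11, 2 → 6; minimax = 6.
-10 ≠ 6, so there is no saddle point; optimal play is mixed.
Let General R play R1 with probability p. Expected payoff against 1: (-10)p + 11(1−p) = −21p + 11; against 2: 6p + (-12)(1−p) = 18p − 12.
Setting these equal: −21p + 11 = 18p − 12 ⇒ −39p = -23 ⇒ p = 23/39, and the value is (-21)·(23/39) + 11 = -18/13.
For General C: with q = P(1), equating R1's and R2's payoffs gives −16q + 6 = 23q − 12 ⇒ q = 6/13.

6/13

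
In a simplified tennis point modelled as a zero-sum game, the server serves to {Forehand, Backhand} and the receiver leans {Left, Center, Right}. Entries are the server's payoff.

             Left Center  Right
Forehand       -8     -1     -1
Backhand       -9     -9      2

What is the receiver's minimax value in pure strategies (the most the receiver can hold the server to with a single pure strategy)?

-8

Column maxima: Left → -8, Center → -1, Right → 2.
The smallest of these is -8.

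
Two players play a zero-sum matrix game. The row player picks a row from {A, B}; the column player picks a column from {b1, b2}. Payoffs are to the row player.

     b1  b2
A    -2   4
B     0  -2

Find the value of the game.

Row minima: A → -2, B → -2; maximin = -2.
Column maxima: b1 → 0, b2 → 4; minimax = 0.
-2 ≠ 0, so there is no saddle point; optimal play is mixed.
Let the row player play A with probability p. Expected payoff against b1: (-2)p + 0(1−p) = −2p; against b2: 4p + (-2)(1−p) = 6p − 2.
Setting these equal: −2p = 6p − 2 ⇒ −8p = -2 ⇒ p = 1/4, and the value is (-2)·(1/4) = -1/2.
For the column player: with q = P(b1), equating A's and B's payoffs gives −6q + 4 = 2q − 2 ⇒ q = 3/4.

-1/2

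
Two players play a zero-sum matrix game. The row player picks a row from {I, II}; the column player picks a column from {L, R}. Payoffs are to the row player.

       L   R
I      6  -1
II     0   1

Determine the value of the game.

3/4

Row minima: I → -1, II → 0; maximin = 0.
Column maxima: L → 6, R → 1; minimax = 1.
0 ≠ 1, so there is no saddle point; optimal play is mixed.
Let the row player play I with probability p. Expected payoff against L: 6p + 0(1−p) = 6p; against R: (-1)p + 1(1−p) = −2p + 1.
Setting these equal: 6p = −2p + 1 ⇒ 8p = 1 ⇒ p = 1/8, and the value is (6)·(1/8) = 3/4.
For the column player: with q = P(L), equating I's and II's payoffs gives 7q − 1 = −q + 1 ⇒ q = 1/4.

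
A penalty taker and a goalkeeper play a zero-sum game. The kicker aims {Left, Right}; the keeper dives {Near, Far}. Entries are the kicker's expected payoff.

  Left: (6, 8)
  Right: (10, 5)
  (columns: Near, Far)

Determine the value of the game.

Row minima: Left → 6, Right → 5; maximin = 6.
Column maxima: Near → 10, Far → 8; minimax = 8.
6 ≠ 8, so there is no saddle point; optimal play is mixed.
Let the kicker play Left with probability p. Expected payoff against Near: 6p + 10(1−p) = −4p + 10; against Far: 8p + 5(1−p) = 3p + 5.
Setting these equal: −4p + 10 = 3p + 5 ⇒ −7p = -5 ⇒ p = 5/7, and the value is (-4)·(5/7) + 10 = 50/7.
For the keeper: with q = P(Near), equating Left's and Right's payoffs gives −2q + 8 = 5q + 5 ⇒ q = 3/7.

50/7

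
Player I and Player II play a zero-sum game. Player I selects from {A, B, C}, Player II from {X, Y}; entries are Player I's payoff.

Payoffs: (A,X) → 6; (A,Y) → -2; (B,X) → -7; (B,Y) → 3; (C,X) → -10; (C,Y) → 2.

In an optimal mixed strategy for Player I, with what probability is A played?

5/9

Row minima: A → -2, B → -7, C → -10; maximin = -2.
Column maxima: X → 6, Y → 3; minimax = 3.
-2 ≠ 3, so there is no saddle point; optimal play is mixed.
C is strictly dominated by B, so Player I never plays it.
On the remaining 2×2 (A, B vs X, Y):
Let Player I play A with probability p. Expected payoff against X: 6p + (-7)(1−p) = 13p − 7; against Y: (-2)p + 3(1−p) = −5p + 3.
Setting these equal: 13p − 7 = −5p + 3 ⇒ 18p = 10 ⇒ p = 5/9, and the value is (13)·(5/9) − 7 = 2/9.
For Player II: with q = P(X), equating A's and B's payoffs gives 8q − 2 = −10q + 3 ⇒ q = 5/18.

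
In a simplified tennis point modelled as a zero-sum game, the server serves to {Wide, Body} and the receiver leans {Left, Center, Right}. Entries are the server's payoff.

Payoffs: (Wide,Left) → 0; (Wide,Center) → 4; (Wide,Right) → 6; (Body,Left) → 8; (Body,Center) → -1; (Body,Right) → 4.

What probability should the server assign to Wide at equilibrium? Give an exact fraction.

9/13

Row minima: Wide → 0, Body → -1; maximin = 0.
Column maxima: Left → 8, Center → 4, Right → 6; minimax = 4.
0 ≠ 4, so there is no saddle point; optimal play is mixed.
Right is strictly dominated by Center (it gives the server strictly more in every row), so the receiver never plays it.
On the remaining 2×2 (Wide, Body vs Left, Center):
Let the server play Wide with probability p. Expected payoff against Left: 0p + 8(1−p) = −8p + 8; against Center: 4p + (-1)(1−p) = 5p − 1.
Setting these equal: −8p + 8 = 5p − 1 ⇒ −13p = -9 ⇒ p = 9/13, and the value is (-8)·(9/13) + 8 = 32/13.
For the receiver: with q = P(Left), equating Wide's and Body's payoffs gives −4q + 4 = 9q − 1 ⇒ q = 5/13.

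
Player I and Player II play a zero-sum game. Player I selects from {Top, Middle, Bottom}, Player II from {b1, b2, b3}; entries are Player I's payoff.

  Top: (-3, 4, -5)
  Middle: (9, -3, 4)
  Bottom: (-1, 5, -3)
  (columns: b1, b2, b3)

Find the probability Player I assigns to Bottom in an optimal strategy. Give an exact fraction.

7/15

Row minima: Top → -5, Middle → -3, Bottom → -3; maximin = -3.
Column maxima: b1 → 9, b2 → 5, b3 → 4; minimax = 4.
-3 ≠ 4, so there is no saddle point; optimal play is mixed.
Top is strictly dominated by Bottom, so Player I never plays it.
b1 is strictly dominated by b3 (it gives Player I strictly more in every row), so Player II never plays it.
On the remaining 2×2 (Middle, Bottom vs b2, b3):
Let Player I play Middle with probability p. Expected payoff against b2: (-3)p + 5(1−p) = −8p + 5; against b3: 4p + (-3)(1−p) = 7p − 3.
Setting these equal: −8p + 5 = 7p − 3 ⇒ −15p = -8 ⇒ p = 8/15, and the value is (-8)·(8/15) + 5 = 11/15.
For Player II: with q = P(b2), equating Middle's and Bottom's payoffs gives −7q + 4 = 8q − 3 ⇒ q = 7/15.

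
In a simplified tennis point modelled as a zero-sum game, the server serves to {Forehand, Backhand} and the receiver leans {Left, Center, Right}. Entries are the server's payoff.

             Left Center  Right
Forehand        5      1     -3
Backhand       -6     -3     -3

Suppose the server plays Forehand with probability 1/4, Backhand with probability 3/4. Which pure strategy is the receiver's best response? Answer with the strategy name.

If the receiver plays Left, the server's expected payoff is (1/4)·5 + (3/4)·(-6) = -13/4.
If the receiver plays Center, the server's expected payoff is (1/4)·1 + (3/4)·(-3) = -2.
If the receiver plays Right, the server's expected payoff is (1/4)·(-3) + (3/4)·(-3) = -3.
The receiver minimizes the server's payoff; the smallest is -13/4, so the best response is Left.

Left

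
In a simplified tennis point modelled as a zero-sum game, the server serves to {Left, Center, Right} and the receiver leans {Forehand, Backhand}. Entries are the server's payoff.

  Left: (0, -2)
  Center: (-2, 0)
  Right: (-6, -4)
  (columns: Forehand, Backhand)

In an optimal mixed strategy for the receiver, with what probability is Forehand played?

Row minima: Left → -2, Center → -2, Right → -6; maximin = -2.
Column maxima: Forehand → 0, Backhand → 0; minimax = 0.
-2 ≠ 0, so there is no saddle point; optimal play is mixed.
Right is strictly dominated by Left, so the server never plays it.
On the remaining 2×2 (Left, Center vs Forehand, Backhand):
Let the server play Left with probability p. Expected payoff against Forehand: 0p + (-2)(1−p) = 2p − 2; against Backhand: (-2)p + 0(1−p) = −2p.
Setting these equal: 2p − 2 = −2p ⇒ 4p = 2 ⇒ p = 1/2, and the value is (2)·(1/2) − 2 = -1.
For the receiver: with q = P(Forehand), equating Left's and Center's payoffs gives 2q − 2 = −2q ⇒ q = 1/2.

1/2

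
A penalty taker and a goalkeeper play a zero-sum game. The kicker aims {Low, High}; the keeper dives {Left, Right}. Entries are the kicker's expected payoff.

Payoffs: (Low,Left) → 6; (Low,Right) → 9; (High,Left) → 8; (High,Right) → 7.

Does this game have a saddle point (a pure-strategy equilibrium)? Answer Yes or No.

Row minima: Low → 6, High → 7; maximin = 7.
Column maxima: Left → 8, Right → 9; minimax = 8.
7 ≠ 8, so no pure-strategy equilibrium exists.

No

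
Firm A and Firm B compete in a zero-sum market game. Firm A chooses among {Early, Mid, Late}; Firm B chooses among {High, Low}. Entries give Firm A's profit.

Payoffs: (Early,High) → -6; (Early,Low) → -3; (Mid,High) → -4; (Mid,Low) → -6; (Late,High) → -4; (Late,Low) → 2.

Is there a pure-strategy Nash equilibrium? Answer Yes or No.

Yes

Row minima: Early → -6, Mid → -6, Late → -4; maximin = -4.
Column maxima: High → -4, Low → 2; minimax = -4.
maximin = minimax = -4, so a saddle point exists.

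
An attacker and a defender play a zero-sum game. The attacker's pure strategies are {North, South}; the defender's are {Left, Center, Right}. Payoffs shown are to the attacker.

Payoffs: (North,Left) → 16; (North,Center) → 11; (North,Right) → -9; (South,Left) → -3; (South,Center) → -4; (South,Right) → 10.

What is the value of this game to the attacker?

Row minima: North → -9, South → -4; maximin = -4.
Column maxima: Left → 16, Center → 11, Right → 10; minimax = 10.
-4 ≠ 10, so there is no saddle point; optimal play is mixed.
Left is strictly dominated by Center (it gives the attacker strictly more in every row), so the defender never plays it.
On the remaining 2×2 (North, South vs Center, Right):
Let the attacker play North with probability p. Expected payoff against Center: 11p + (-4)(1−p) = 15p − 4; against Right: (-9)p + 10(1−p) = −19p + 10.
Setting these equal: 15p − 4 = −19p + 10 ⇒ 34p = 14 ⇒ p = 7/17, and the value is (15)·(7/17) − 4 = 37/17.
For the defender: with q = P(Center), equating North's and South's payoffs gives 20q − 9 = −14q + 10 ⇒ q = 19/34.

37/17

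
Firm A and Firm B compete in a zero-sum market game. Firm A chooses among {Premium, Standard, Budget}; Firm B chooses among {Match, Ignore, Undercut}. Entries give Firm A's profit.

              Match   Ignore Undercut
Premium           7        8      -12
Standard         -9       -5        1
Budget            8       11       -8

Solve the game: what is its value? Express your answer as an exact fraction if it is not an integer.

Row minima: Premium → -12, Standard → -9, Budget → -8; maximin = -8.
Column maxima: Match → 8, Ignore → 11, Undercut → 1; minimax = 1.
-8 ≠ 1, so there is no saddle point; optimal play is mixed.
Premium is strictly dominated by Budget, so Firm A never plays it.
Ignore is strictly dominated by Match (it gives Firm A strictly more in every row), so Firm B never plays it.
On the remaining 2×2 (Standard, Budget vs Match, Undercut):
Let Firm A play Standard with probability p. Expected payoff against Match: (-9)p + 8(1−p) = −17p + 8; against Undercut: 1p + (-8)(1−p) = 9p − 8.
Setting these equal: −17p + 8 = 9p − 8 ⇒ −26p = -16 ⇒ p = 8/13, and the value is (-17)·(8/13) + 8 = -32/13.
For Firm B: with q = P(Match), equating Standard's and Budget's payoffs gives −10q + 1 = 16q − 8 ⇒ q = 9/26.

-32/13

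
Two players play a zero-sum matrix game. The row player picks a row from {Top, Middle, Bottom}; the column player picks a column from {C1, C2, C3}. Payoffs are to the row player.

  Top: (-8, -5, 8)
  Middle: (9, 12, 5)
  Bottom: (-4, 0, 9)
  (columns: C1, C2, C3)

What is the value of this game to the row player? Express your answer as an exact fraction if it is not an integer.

101/17

Row minima: Top → -8, Middle → 5, Bottom → -4; maximin = 5.
Column maxima: C1 → 9, C2 → 12, C3 → 9; minimax = 9.
5 ≠ 9, so there is no saddle point; optimal play is mixed.
Top is strictly dominated by Bottom, so the row player never plays it.
C2 is strictly dominated by C1 (it gives the row player strictly more in every row), so the column player never plays it.
On the remaining 2×2 (Middle, Bottom vs C1, C3):
Let the row player play Middle with probability p. Expected payoff against C1: 9p + (-4)(1−p) = 13p − 4; against C3: 5p + 9(1−p) = −4p + 9.
Setting these equal: 13p − 4 = −4p + 9 ⇒ 17p = 13 ⇒ p = 13/17, and the value is (13)·(13/17) − 4 = 101/17.
For the column player: with q = P(C1), equating Middle's and Bottom's payoffs gives 4q + 5 = −13q + 9 ⇒ q = 4/17.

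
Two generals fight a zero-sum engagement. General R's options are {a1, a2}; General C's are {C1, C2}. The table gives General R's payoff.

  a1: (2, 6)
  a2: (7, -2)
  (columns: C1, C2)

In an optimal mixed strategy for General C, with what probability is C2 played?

5/13

Row minima: a1 → 2, a2 → -2; maximin = 2.
Column maxima: C1 → 7, C2 → 6; minimax = 6.
2 ≠ 6, so there is no saddle point; optimal play is mixed.
Let General R play a1 with probability p. Expected payoff against C1: 2p + 7(1−p) = −5p + 7; against C2: 6p + (-2)(1−p) = 8p − 2.
Setting these equal: −5p + 7 = 8p − 2 ⇒ −13p = -9 ⇒ p = 9/13, and the value is (-5)·(9/13) + 7 = 46/13.
For General C: with q = P(C1), equating a1's and a2's payoffs gives −4q + 6 = 9q − 2 ⇒ q = 8/13.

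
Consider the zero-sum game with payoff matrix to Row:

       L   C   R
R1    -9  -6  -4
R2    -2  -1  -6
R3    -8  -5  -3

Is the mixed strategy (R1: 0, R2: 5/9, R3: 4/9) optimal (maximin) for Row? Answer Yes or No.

Yes

Against L this mix gives (5/9)·(-2) + (4/9)·(-8) = -14/3.
Against C this mix gives (5/9)·(-1) + (4/9)·(-5) = -25/9.
Against R this mix gives (5/9)·(-6) + (4/9)·(-3) = -14/3.
All of Column's active replies (L, R) yield -14/3, and no column does worse for Row. The mix makes Column indifferent and guarantees -14/3, so it is optimal.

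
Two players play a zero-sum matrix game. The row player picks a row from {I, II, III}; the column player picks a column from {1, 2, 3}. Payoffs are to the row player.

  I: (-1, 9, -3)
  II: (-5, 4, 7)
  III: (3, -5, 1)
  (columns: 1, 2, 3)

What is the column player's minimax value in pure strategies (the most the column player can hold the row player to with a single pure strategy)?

Column maxima: 1 → 3, 2 → 9, 3 → 7.
The smallest of these is 3.

3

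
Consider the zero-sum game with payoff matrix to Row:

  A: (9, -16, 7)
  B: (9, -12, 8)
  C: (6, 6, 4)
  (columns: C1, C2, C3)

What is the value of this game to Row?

Row minima: A → -16, B → -12, C → 4; maximin = 4.
Column maxima: C1 → 9, C2 → 6, C3 → 8; minimax = 6.
4 ≠ 6, so there is no saddle point; optimal play is mixed.
C1 is strictly dominated by C3 (it gives Row strictly more in every row), so Column never plays it.
With C1 eliminated, A is strictly dominated by B (B gives Row strictly more in every remaining column), so Row never plays it.
On the remaining 2×2 (B, C vs C2, C3):
Let Row play B with probability p. Expected payoff against C2: (-12)p + 6(1−p) = −18p + 6; against C3: 8p + 4(1−p) = 4p + 4.
Setting these equal: −18p + 6 = 4p + 4 ⇒ −22p = -2 ⇒ p = 1/11, and the value is (-18)·(1/11) + 6 = 48/11.
For Column: with q = P(C2), equating B's and C's payoffs gives −20q + 8 = 2q + 4 ⇒ q = 2/11.

48/11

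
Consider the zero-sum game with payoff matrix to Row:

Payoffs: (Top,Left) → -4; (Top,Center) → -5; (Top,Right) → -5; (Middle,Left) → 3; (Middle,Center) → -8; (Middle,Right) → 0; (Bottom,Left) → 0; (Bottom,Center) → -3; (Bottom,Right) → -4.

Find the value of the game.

-32/9

Row minima: Top → -5, Middle → -8, Bottom → -4; maximin = -4.
Column maxima: Left → 3, Center → -3, Right → 0; minimax = -3.
-4 ≠ -3, so there is no saddle point; optimal play is mixed.
Top is strictly dominated by Bottom, so Row never plays it.
Left is strictly dominated by Center (it gives Row strictly more in every row), so Column never plays it.
On the remaining 2×2 (Middle, Bottom vs Center, Right):
Let Row play Middle with probability p. Expected payoff against Center: (-8)p + (-3)(1−p) = −5p − 3; against Right: 0p + (-4)(1−p) = 4p − 4.
Setting these equal: −5p − 3 = 4p − 4 ⇒ −9p = -1 ⇒ p = 1/9, and the value is (-5)·(1/9) − 3 = -32/9.
For Column: with q = P(Center), equating Middle's and Bottom's payoffs gives −8q = q − 4 ⇒ q = 4/9.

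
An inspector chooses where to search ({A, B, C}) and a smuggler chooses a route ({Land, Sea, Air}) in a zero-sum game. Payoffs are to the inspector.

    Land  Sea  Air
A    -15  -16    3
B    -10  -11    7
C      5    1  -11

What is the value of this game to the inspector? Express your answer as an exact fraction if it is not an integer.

-19/5

Row minima: A → -16, B → -11, C → -11; maximin = -11.
Column maxima: Land → 5, Sea → 1, Air → 7; minimax = 1.
-11 ≠ 1, so there is no saddle point; optimal play is mixed.
A is strictly dominated by B, so the inspector never plays it.
Land is strictly dominated by Sea (it gives the inspector strictly more in every row), so the smuggler never plays it.
On the remaining 2×2 (B, C vs Sea, Air):
Let the inspector play B with probability p. Expected payoff against Sea: (-11)p + 1(1−p) = −12p + 1; against Air: 7p + (-11)(1−p) = 18p − 11.
Setting these equal: −12p + 1 = 18p − 11 ⇒ −30p = -12 ⇒ p = 2/5, and the value is (-12)·(2/5) + 1 = -19/5.
For the smuggler: with q = P(Sea), equating B's and C's payoffs gives −18q + 7 = 12q − 11 ⇒ q = 3/5.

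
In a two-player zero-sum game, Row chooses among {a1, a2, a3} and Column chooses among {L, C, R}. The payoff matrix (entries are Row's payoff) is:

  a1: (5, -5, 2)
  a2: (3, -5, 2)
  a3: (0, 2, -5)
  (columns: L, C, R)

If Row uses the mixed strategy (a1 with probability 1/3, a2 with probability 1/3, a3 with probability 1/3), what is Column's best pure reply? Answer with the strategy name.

C

If Column plays L, Row's expected payoff is (1/3)·5 + (1/3)·3 + (1/3)·0 = 8/3.
If Column plays C, Row's expected payoff is (1/3)·(-5) + (1/3)·(-5) + (1/3)·2 = -8/3.
If Column plays R, Row's expected payoff is (1/3)·2 + (1/3)·2 + (1/3)·(-5) = -1/3.
Column minimizes Row's payoff; the smallest is -8/3, so the best response is C.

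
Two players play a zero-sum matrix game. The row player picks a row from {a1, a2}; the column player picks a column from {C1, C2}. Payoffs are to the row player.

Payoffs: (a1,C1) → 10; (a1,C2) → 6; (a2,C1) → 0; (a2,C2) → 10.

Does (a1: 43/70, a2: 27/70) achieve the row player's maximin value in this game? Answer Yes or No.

Against C1 this mix gives (43/70)·10 + (27/70)·0 = 43/7.
Against C2 this mix gives (43/70)·6 + (27/70)·10 = 264/35.
The column player will play C1, holding the row player to 43/7. Shifting weight toward the row that does better against C1 would raise this floor (the equalizing mix achieves 50/7 against both C1 and C2), so the proposed strategy is not optimal.

No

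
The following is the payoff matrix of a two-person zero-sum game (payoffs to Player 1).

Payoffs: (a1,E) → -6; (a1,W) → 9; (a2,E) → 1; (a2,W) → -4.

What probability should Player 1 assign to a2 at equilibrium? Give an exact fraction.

Row minima: a1 → -6, a2 → -4; maximin = -4.
Column maxima: E → 1, W → 9; minimax = 1.
-4 ≠ 1, so there is no saddle point; optimal play is mixed.
Let Player 1 play a1 with probability p. Expected payoff against E: (-6)p + 1(1−p) = −7p + 1; against W: 9p + (-4)(1−p) = 13p − 4.
Setting these equal: −7p + 1 = 13p − 4 ⇒ −20p = -5 ⇒ p = 1/4, and the value is (-7)·(1/4) + 1 = -3/4.
For Player 2: with q = P(E), equating a1's and a2's payoffs gives −15q + 9 = 5q − 4 ⇒ q = 13/20.

3/4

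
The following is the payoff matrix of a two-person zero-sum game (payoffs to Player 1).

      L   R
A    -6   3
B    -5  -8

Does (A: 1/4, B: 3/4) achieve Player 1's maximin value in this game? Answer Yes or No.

Yes

Against L this mix gives (1/4)·(-6) + (3/4)·(-5) = -21/4.
Against R this mix gives (1/4)·3 + (3/4)·(-8) = -21/4.
All of Player 2's active replies (L, R) yield -21/4, and no column does worse for Player 1. The mix makes Player 2 indifferent and guarantees -21/4, so it is optimal.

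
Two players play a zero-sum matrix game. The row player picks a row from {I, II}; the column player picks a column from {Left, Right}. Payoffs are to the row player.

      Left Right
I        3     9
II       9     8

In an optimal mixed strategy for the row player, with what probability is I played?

1/7

Row minima: I → 3, II → 8; maximin = 8.
Column maxima: Left → 9, Right → 9; minimax = 9.
8 ≠ 9, so there is no saddle point; optimal play is mixed.
Let the row player play I with probability p. Expected payoff against Left: 3p + 9(1−p) = −6p + 9; against Right: 9p + 8(1−p) = p + 8.
Setting these equal: −6p + 9 = p + 8 ⇒ −7p = -1 ⇒ p = 1/7, and the value is (-6)·(1/7) + 9 = 57/7.
For the column player: with q = P(Left), equating I's and II's payoffs gives −6q + 9 = q + 8 ⇒ q = 1/7.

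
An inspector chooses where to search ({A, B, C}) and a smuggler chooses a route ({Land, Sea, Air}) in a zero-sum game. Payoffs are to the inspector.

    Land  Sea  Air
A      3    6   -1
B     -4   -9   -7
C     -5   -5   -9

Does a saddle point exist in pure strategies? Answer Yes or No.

Row minima: A → -1, B → -9, C → -9; maximin = -1.
Column maxima: Land → 3, Sea → 6, Air → -1; minimax = -1.
maximin = minimax = -1, so a saddle point exists.

Yes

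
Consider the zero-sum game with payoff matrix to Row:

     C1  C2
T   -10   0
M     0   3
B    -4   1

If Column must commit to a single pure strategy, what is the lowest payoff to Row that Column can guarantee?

Column maxima: C1 → 0, C2 → 3.
The smallest of these is 0.

0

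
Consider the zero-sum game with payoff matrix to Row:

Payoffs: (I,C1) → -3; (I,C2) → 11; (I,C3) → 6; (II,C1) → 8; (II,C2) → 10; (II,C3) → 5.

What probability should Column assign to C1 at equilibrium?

Row minima: I → -3, II → 5; maximin = 5.
Column maxima: C1 → 8, C2 → 11, C3 → 6; minimax = 6.
5 ≠ 6, so there is no saddle point; optimal play is mixed.
C2 is strictly dominated by C1 (it gives Row strictly more in every row), so Column never plays it.
On the remaining 2×2 (I, II vs C1, C3):
Let Row play I with probability p. Expected payoff against C1: (-3)p + 8(1−p) = −11p + 8; against C3: 6p + 5(1−p) = p + 5.
Setting these equal: −11p + 8 = p + 5 ⇒ −12p = -3 ⇒ p = 1/4, and the value is (-11)·(1/4) + 8 = 21/4.
For Column: with q = P(C1), equating I's and II's payoffs gives −9q + 6 = 3q + 5 ⇒ q = 1/12.

1/12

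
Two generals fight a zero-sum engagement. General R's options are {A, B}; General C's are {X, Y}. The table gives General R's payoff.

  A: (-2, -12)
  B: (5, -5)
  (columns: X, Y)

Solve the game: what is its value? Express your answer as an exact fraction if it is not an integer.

Row minima: A → -12, B → -5; maximin = -5.
Column maxima: X → 5, Y → -5; minimax = -5.
Since maximin = minimax = -5, there is a saddle point and the value is -5.

-5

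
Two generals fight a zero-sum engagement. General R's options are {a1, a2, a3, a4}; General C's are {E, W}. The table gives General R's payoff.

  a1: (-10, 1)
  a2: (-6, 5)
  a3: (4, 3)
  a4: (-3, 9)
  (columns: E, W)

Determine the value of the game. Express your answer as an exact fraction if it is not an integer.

45/13

Row minima: a1 → -10, a2 → -6, a3 → 3, a4 → -3; maximin = 3.
Column maxima: E → 4, W → 9; minimax = 4.
3 ≠ 4, so there is no saddle point; optimal play is mixed.
a1 is strictly dominated by a2, so General R never plays it.
a2 is strictly dominated by a4, so General R never plays it.
On the remaining 2×2 (a3, a4 vs E, W):
Let General R play a3 with probability p. Expected payoff against E: 4p + (-3)(1−p) = 7p − 3; against W: 3p + 9(1−p) = −6p + 9.
Setting these equal: 7p − 3 = −6p + 9 ⇒ 13p = 12 ⇒ p = 12/13, and the value is (7)·(12/13) − 3 = 45/13.
For General C: with q = P(E), equating a3's and a4's payoffs gives q + 3 = −12q + 9 ⇒ q = 6/13.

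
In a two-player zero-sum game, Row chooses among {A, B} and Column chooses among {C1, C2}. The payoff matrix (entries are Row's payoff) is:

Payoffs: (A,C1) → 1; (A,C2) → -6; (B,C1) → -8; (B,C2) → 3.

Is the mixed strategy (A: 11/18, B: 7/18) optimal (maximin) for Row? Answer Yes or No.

Against C1 this mix gives (11/18)·1 + (7/18)·(-8) = -5/2.
Against C2 this mix gives (11/18)·(-6) + (7/18)·3 = -5/2.
All of Column's active replies (C1, C2) yield -5/2, and no column does worse for Row. The mix makes Column indifferent and guarantees -5/2, so it is optimal.

Yes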